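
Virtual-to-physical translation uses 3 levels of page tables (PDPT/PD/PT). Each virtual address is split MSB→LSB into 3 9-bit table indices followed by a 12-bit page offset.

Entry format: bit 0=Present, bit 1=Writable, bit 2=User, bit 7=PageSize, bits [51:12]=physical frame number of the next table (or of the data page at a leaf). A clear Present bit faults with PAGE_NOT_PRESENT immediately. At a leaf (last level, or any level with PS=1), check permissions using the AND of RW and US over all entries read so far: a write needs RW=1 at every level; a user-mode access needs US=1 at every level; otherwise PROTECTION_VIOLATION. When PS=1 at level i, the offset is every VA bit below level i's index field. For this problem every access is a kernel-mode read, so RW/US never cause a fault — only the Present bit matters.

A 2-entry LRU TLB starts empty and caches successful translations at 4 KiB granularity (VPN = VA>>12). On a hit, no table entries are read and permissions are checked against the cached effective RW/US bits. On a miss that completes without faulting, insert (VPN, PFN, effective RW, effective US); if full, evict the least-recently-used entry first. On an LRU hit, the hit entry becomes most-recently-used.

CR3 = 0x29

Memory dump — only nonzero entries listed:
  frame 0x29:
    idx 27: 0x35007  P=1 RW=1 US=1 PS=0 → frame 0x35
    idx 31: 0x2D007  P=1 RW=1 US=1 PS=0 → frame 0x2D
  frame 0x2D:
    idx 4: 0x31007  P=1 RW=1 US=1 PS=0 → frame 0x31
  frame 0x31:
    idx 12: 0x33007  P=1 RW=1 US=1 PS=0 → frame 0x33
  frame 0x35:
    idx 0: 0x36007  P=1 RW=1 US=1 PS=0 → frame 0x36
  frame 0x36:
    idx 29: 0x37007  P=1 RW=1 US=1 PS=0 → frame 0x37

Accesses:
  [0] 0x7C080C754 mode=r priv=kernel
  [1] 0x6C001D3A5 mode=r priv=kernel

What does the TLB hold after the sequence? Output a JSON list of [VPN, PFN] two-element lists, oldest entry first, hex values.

Trace:
#0 VA=0x7C080C754 (r,kernel):
  L0: frame=0x29 idx=31 entry=0x2D007 [P=1 RW=1 US=1 PS=0]
  L1: frame=0x2D idx=4 entry=0x31007 [P=1 RW=1 US=1 PS=0]
  L2: frame=0x31 idx=12 entry=0x33007 [P=1 RW=1 US=1 PS=0]
  ✓ 0x33754  — 3 lookups
#1 VA=0x6C001D3A5 (r,kernel):
  L0: frame=0x29 idx=27 entry=0x35007 [P=1 RW=1 US=1 PS=0]
  L1: frame=0x35 idx=0 entry=0x36007 [P=1 RW=1 US=1 PS=0]
  L2: frame=0x36 idx=29 entry=0x37007 [P=1 RW=1 US=1 PS=0]
  ✓ 0x373A5  — 3 lookups

TLB: [["0x7C080C", "0x33"], ["0x6C001D", "0x37"]]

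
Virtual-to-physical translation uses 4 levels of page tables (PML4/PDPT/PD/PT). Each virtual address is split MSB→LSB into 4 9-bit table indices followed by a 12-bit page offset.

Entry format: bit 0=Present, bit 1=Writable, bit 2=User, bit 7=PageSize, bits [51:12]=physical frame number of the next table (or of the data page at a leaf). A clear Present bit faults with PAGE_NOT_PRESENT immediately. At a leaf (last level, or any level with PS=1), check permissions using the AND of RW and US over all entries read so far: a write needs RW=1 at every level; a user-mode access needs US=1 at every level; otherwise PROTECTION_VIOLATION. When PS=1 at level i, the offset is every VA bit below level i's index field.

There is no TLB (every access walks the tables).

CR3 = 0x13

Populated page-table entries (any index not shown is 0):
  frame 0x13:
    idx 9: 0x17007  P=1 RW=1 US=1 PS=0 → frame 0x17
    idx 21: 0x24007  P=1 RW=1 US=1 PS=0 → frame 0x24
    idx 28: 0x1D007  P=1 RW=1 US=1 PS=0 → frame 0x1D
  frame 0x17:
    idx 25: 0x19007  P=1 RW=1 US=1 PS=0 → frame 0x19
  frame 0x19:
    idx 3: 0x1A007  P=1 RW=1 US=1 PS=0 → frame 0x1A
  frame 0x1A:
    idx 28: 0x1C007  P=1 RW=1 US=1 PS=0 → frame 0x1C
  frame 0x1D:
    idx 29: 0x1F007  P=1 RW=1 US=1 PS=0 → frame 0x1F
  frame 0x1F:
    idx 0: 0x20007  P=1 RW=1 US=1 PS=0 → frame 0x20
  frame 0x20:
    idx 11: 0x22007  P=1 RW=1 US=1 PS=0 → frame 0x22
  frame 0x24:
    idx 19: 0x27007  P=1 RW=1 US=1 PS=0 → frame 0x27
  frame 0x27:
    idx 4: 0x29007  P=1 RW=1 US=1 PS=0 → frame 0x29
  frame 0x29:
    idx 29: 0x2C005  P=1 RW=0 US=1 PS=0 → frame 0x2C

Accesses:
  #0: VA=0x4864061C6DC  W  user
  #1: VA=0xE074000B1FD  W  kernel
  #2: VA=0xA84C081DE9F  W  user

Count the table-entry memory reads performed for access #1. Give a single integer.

Per-access translation:
#0 VA=0x4864061C6DC (w,user):
  L0: frame=0x13 idx=9 entry=0x17007 [P=1 RW=1 US=1 PS=0]
  L1: frame=0x17 idx=25 entry=0x19007 [P=1 RW=1 US=1 PS=0]
  L2: frame=0x19 idx=3 entry=0x1A007 [P=1 RW=1 US=1 PS=0]
  L3: frame=0x1A idx=28 entry=0x1C007 [P=1 RW=1 US=1 PS=0]
  → PA=0x1C6DC  (4 entries read)
#1 VA=0xE074000B1FD (w,kernel):
  L0: frame=0x13 idx=28 entry=0x1D007 [P=1 RW=1 US=1 PS=0]
  L1: frame=0x1D idx=29 entry=0x1F007 [P=1 RW=1 US=1 PS=0]
  L2: frame=0x1F idx=0 entry=0x20007 [P=1 RW=1 US=1 PS=0]
  L3: frame=0x20 idx=11 entry=0x22007 [P=1 RW=1 US=1 PS=0]
  → PA=0x221FD  (4 entries read)
#2 VA=0xA84C081DE9F (w,user):
  L0: frame=0x13 idx=21 entry=0x24007 [P=1 RW=1 US=1 PS=0]
  L1: frame=0x24 idx=19 entry=0x27007 [P=1 RW=1 US=1 PS=0]
  L2: frame=0x27 idx=4 entry=0x29007 [P=1 RW=1 US=1 PS=0]
  L3: frame=0x29 idx=29 entry=0x2C005 [P=1 RW=0 US=1 PS=0]
  ✗ PROTECTION_VIOLATION  [4 reads]

Entries read for #1: 4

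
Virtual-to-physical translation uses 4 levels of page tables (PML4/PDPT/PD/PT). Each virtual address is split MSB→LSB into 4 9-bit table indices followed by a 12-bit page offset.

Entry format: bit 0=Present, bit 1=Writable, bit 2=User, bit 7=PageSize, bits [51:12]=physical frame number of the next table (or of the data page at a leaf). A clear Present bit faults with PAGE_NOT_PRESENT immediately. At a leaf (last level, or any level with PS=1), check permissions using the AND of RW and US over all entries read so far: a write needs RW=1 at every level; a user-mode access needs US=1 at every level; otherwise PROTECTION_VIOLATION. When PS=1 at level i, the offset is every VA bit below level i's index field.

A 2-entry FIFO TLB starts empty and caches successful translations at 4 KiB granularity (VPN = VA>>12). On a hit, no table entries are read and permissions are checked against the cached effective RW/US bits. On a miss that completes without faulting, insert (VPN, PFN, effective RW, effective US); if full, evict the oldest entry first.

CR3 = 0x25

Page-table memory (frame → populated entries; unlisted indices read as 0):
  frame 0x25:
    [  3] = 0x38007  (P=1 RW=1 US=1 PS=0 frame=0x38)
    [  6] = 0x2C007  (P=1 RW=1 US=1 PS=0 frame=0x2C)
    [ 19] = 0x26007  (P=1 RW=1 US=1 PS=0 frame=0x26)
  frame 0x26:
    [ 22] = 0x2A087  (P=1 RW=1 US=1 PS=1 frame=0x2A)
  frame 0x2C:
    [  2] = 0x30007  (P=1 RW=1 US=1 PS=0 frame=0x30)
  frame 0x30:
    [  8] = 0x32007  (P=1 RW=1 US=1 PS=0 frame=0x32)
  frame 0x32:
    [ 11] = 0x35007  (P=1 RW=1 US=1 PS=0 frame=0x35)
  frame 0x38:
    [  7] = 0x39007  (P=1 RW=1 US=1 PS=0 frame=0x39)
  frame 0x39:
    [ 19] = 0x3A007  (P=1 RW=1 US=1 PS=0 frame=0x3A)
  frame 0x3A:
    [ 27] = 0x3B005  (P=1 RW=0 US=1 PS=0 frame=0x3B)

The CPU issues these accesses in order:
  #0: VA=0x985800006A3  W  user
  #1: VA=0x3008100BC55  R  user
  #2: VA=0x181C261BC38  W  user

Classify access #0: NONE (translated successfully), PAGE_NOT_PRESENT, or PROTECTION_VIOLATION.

Trace:
#0 VA=0x985800006A3 (w,user):
  L0 @0x25[19] → 0x26007  P=1,RW=1,US=1,PS=0
  L1 @0x26[22] → 0x2A087  P=1,RW=1,US=1,PS=1
  ⇒ phys 0x2A6A3 (huge @L1)  [2 reads]
#1 VA=0x3008100BC55 (r,user):
  L0 @0x25[6] → 0x2C007  P=1,RW=1,US=1,PS=0
  L1 @0x2C[2] → 0x30007  P=1,RW=1,US=1,PS=0
  L2 @0x30[8] → 0x32007  P=1,RW=1,US=1,PS=0
  L3 @0x32[11] → 0x35007  P=1,RW=1,US=1,PS=0
  ⇒ phys 0x35C55  [4 reads]
#2 VA=0x181C261BC38 (w,user):
  L0 @0x25[3] → 0x38007  P=1,RW=1,US=1,PS=0
  L1 @0x38[7] → 0x39007  P=1,RW=1,US=1,PS=0
  L2 @0x39[19] → 0x3A007  P=1,RW=1,US=1,PS=0
  L3 @0x3A[27] → 0x3B005  P=1,RW=0,US=1,PS=0
  ⇒ fault: PROTECTION_VIOLATION  — 4 lookups

Access #0 fault: NONE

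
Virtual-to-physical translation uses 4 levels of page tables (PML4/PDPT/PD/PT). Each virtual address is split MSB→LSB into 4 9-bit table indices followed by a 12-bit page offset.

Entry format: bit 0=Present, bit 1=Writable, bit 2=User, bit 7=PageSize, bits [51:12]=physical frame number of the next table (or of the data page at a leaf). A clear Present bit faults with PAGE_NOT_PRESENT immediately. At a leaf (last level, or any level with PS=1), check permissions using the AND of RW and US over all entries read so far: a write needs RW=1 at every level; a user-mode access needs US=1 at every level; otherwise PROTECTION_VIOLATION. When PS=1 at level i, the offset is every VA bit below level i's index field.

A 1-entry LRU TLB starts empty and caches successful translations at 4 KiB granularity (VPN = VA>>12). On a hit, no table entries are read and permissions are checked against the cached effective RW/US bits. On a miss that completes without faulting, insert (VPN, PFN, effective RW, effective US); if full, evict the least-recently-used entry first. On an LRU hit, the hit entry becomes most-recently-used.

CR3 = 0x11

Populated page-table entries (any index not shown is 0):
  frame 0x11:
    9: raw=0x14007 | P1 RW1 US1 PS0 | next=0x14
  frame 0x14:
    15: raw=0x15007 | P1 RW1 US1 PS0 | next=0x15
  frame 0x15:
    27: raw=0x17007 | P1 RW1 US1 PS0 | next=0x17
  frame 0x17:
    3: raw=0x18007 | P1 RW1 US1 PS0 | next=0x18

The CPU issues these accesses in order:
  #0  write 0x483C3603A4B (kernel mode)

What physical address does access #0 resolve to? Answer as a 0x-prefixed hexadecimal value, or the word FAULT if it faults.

Per-access translation:
#0 VA=0x483C3603A4B (w,kernel):
  L0 @0x11[9] → 0x14007  P=1,RW=1,US=1,PS=0
  L1 @0x14[15] → 0x15007  P=1,RW=1,US=1,PS=0
  L2 @0x15[27] → 0x17007  P=1,RW=1,US=1,PS=0
  L3 @0x17[3] → 0x18007  P=1,RW=1,US=1,PS=0
  → PA=0x18A4B  (4 entries read)

Access #0 PA: 0x18A4B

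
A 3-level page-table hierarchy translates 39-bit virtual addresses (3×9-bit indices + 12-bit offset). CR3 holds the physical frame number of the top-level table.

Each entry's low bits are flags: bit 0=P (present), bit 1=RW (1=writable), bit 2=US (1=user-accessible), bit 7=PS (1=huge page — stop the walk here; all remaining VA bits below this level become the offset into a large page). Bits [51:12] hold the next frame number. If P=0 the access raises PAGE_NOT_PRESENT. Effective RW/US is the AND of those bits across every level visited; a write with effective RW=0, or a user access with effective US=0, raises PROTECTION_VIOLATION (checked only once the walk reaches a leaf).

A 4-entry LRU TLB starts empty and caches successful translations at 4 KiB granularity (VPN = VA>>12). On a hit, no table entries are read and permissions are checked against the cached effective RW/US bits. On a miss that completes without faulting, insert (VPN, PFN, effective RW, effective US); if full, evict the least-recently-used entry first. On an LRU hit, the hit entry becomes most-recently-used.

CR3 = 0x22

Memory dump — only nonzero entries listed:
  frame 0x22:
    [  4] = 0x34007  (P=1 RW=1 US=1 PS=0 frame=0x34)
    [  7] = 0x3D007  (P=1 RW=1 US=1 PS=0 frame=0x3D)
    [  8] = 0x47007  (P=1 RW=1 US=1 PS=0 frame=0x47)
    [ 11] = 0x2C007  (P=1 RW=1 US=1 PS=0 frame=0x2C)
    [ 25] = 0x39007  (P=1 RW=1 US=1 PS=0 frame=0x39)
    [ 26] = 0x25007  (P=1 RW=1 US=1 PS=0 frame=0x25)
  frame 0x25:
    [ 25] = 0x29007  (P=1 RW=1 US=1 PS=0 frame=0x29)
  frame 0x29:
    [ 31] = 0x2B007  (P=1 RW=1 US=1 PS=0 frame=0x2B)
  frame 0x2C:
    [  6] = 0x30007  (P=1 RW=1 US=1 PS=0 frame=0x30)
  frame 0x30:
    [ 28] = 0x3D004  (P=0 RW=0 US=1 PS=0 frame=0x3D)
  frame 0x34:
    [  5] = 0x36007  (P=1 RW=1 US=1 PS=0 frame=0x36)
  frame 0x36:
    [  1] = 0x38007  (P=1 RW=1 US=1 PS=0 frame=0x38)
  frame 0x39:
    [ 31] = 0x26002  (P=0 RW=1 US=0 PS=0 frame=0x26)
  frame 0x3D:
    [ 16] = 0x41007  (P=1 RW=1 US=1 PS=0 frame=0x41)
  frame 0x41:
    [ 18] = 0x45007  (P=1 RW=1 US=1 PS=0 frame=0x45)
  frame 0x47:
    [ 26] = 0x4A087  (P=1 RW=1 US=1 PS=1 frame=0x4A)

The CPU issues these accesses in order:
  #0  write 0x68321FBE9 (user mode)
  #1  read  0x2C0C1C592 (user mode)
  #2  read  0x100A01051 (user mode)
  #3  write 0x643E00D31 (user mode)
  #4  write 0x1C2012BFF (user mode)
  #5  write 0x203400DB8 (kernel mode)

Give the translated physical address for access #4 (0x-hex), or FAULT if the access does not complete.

Walk each access:
#0 VA=0x68321FBE9 (w,user):
  L0: frame=0x22 idx=26 entry=0x25007 [P=1 RW=1 US=1 PS=0]
  L1: frame=0x25 idx=25 entry=0x29007 [P=1 RW=1 US=1 PS=0]
  L2: frame=0x29 idx=31 entry=0x2B007 [P=1 RW=1 US=1 PS=0]
  → PA=0x2BBE9  (3 entries read)
#1 VA=0x2C0C1C592 (r,user):
  L0: frame=0x22 idx=11 entry=0x2C007 [P=1 RW=1 US=1 PS=0]
  L1: frame=0x2C idx=6 entry=0x30007 [P=1 RW=1 US=1 PS=0]
  L2: frame=0x30 idx=28 entry=0x3D004 [P=0 RW=0 US=1 PS=0]
  ⇒ fault: PAGE_NOT_PRESENT  — 3 lookups
#2 VA=0x100A01051 (r,user):
  L0: frame=0x22 idx=4 entry=0x34007 [P=1 RW=1 US=1 PS=0]
  L1: frame=0x34 idx=5 entry=0x36007 [P=1 RW=1 US=1 PS=0]
  L2: frame=0x36 idx=1 entry=0x38007 [P=1 RW=1 US=1 PS=0]
  → PA=0x38051  (3 entries read)
#3 VA=0x643E00D31 (w,user):
  L0: frame=0x22 idx=25 entry=0x39007 [P=1 RW=1 US=1 PS=0]
  L1: frame=0x39 idx=31 entry=0x26002 [P=0 RW=1 US=0 PS=0]
  ⇒ fault: PAGE_NOT_PRESENT  — 2 lookups
#4 VA=0x1C2012BFF (w,user):
  L0: frame=0x22 idx=7 entry=0x3D007 [P=1 RW=1 US=1 PS=0]
  L1: frame=0x3D idx=16 entry=0x41007 [P=1 RW=1 US=1 PS=0]
  L2: frame=0x41 idx=18 entry=0x45007 [P=1 RW=1 US=1 PS=0]
  → PA=0x45BFF  (3 entries read)
#5 VA=0x203400DB8 (w,kernel):
  L0: frame=0x22 idx=8 entry=0x47007 [P=1 RW=1 US=1 PS=0]
  L1: frame=0x47 idx=26 entry=0x4A087 [P=1 RW=1 US=1 PS=1]
  → PA=0x4ADB8 (huge @L1)  (2 entries read)

Access #4 PA: 0x45BFF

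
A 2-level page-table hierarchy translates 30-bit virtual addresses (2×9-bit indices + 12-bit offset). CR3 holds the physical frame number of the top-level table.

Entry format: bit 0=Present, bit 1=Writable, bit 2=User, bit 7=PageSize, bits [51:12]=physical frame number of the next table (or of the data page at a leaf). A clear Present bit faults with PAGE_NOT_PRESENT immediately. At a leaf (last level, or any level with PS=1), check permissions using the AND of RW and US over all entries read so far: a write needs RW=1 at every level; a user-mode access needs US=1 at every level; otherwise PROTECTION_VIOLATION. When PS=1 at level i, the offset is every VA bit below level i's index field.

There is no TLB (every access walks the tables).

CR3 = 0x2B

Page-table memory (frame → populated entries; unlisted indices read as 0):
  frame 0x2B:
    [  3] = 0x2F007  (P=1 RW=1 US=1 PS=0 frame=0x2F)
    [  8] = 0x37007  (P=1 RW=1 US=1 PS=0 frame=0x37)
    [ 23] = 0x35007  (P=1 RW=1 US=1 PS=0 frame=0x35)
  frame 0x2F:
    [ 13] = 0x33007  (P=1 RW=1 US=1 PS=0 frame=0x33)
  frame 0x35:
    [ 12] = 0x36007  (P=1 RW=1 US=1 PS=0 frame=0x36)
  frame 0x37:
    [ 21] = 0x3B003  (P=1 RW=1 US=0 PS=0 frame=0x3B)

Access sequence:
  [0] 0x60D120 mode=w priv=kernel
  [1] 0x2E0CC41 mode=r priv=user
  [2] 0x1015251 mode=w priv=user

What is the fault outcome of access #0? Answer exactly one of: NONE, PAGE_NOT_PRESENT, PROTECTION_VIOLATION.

Walk each access:
#0 VA=0x60D120 (w,kernel):
  lvl0: tbl 0x2B, slot 3 ⇒ 0x2F007 (P1/RW1/US1/PS0)
  lvl1: tbl 0x2F, slot 13 ⇒ 0x33007 (P1/RW1/US1/PS0)
  ⇒ phys 0x33120  [2 reads]
#1 VA=0x2E0CC41 (r,user):
  lvl0: tbl 0x2B, slot 23 ⇒ 0x35007 (P1/RW1/US1/PS0)
  lvl1: tbl 0x35, slot 12 ⇒ 0x36007 (P1/RW1/US1/PS0)
  ⇒ phys 0x36C41  [2 reads]
#2 VA=0x1015251 (w,user):
  lvl0: tbl 0x2B, slot 8 ⇒ 0x37007 (P1/RW1/US1/PS0)
  lvl1: tbl 0x37, slot 21 ⇒ 0x3B003 (P1/RW1/US0/PS0)
  ✗ PROTECTION_VIOLATION  [2 reads]

Access #0 fault: NONE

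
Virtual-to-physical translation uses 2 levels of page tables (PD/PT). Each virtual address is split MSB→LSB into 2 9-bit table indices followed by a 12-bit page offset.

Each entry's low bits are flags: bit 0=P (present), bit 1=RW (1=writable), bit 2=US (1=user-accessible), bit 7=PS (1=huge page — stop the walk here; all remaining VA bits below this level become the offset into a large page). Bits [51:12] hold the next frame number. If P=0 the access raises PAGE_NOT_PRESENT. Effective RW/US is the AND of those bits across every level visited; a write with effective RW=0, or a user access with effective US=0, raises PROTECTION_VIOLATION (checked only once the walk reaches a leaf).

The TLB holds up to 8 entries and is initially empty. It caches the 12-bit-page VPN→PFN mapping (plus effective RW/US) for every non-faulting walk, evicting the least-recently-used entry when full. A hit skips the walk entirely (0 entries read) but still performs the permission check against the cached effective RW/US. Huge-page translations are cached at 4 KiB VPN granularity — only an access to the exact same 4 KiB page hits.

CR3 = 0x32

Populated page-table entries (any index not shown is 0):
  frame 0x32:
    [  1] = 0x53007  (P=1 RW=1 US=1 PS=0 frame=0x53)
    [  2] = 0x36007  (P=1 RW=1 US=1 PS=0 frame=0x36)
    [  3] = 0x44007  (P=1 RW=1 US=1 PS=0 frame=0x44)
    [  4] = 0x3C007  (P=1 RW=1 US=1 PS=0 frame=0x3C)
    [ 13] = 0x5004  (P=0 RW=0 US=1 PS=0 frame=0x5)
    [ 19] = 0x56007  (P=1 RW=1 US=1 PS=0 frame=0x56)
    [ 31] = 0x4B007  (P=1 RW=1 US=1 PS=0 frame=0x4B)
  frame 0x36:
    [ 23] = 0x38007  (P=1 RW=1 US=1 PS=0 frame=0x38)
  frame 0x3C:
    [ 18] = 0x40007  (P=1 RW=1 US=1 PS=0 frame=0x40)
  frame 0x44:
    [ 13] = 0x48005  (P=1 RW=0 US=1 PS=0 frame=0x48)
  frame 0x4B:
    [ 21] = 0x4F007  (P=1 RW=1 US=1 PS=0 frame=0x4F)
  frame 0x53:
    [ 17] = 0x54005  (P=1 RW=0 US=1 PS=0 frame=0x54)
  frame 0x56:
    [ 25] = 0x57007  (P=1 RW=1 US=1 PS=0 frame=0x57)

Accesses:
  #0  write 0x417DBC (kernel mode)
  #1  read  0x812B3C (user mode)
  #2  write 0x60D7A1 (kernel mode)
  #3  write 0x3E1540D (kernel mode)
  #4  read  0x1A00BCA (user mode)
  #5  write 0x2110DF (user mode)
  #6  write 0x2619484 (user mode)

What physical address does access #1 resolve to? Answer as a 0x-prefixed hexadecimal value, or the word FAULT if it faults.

Trace:
#0 VA=0x417DBC (w,kernel):
  L0: frame=0x32 idx=2 entry=0x36007 [P=1 RW=1 US=1 PS=0]
  L1: frame=0x36 idx=23 entry=0x38007 [P=1 RW=1 US=1 PS=0]
  → PA=0x38DBC  (2 entries read)
#1 VA=0x812B3C (r,user):
  L0: frame=0x32 idx=4 entry=0x3C007 [P=1 RW=1 US=1 PS=0]
  L1: frame=0x3C idx=18 entry=0x40007 [P=1 RW=1 US=1 PS=0]
  → PA=0x40B3C  (2 entries read)
#2 VA=0x60D7A1 (w,kernel):
  L0: frame=0x32 idx=3 entry=0x44007 [P=1 RW=1 US=1 PS=0]
  L1: frame=0x44 idx=13 entry=0x48005 [P=1 RW=0 US=1 PS=0]
  ⇒ fault: PROTECTION_VIOLATION  — 2 lookups
#3 VA=0x3E1540D (w,kernel):
  L0: frame=0x32 idx=31 entry=0x4B007 [P=1 RW=1 US=1 PS=0]
  L1: frame=0x4B idx=21 entry=0x4F007 [P=1 RW=1 US=1 PS=0]
  → PA=0x4F40D  (2 entries read)
#4 VA=0x1A00BCA (r,user):
  L0: frame=0x32 idx=13 entry=0x5004 [P=0 RW=0 US=1 PS=0]
  ⇒ fault: PAGE_NOT_PRESENT  — 1 lookups
#5 VA=0x2110DF (w,user):
  L0: frame=0x32 idx=1 entry=0x53007 [P=1 RW=1 US=1 PS=0]
  L1: frame=0x53 idx=17 entry=0x54005 [P=1 RW=0 US=1 PS=0]
  ⇒ fault: PROTECTION_VIOLATION  — 2 lookups
#6 VA=0x2619484 (w,user):
  L0: frame=0x32 idx=19 entry=0x56007 [P=1 RW=1 US=1 PS=0]
  L1: frame=0x56 idx=25 entry=0x57007 [P=1 RW=1 US=1 PS=0]
  → PA=0x57484  (2 entries read)

Access #1 PA: 0x40B3C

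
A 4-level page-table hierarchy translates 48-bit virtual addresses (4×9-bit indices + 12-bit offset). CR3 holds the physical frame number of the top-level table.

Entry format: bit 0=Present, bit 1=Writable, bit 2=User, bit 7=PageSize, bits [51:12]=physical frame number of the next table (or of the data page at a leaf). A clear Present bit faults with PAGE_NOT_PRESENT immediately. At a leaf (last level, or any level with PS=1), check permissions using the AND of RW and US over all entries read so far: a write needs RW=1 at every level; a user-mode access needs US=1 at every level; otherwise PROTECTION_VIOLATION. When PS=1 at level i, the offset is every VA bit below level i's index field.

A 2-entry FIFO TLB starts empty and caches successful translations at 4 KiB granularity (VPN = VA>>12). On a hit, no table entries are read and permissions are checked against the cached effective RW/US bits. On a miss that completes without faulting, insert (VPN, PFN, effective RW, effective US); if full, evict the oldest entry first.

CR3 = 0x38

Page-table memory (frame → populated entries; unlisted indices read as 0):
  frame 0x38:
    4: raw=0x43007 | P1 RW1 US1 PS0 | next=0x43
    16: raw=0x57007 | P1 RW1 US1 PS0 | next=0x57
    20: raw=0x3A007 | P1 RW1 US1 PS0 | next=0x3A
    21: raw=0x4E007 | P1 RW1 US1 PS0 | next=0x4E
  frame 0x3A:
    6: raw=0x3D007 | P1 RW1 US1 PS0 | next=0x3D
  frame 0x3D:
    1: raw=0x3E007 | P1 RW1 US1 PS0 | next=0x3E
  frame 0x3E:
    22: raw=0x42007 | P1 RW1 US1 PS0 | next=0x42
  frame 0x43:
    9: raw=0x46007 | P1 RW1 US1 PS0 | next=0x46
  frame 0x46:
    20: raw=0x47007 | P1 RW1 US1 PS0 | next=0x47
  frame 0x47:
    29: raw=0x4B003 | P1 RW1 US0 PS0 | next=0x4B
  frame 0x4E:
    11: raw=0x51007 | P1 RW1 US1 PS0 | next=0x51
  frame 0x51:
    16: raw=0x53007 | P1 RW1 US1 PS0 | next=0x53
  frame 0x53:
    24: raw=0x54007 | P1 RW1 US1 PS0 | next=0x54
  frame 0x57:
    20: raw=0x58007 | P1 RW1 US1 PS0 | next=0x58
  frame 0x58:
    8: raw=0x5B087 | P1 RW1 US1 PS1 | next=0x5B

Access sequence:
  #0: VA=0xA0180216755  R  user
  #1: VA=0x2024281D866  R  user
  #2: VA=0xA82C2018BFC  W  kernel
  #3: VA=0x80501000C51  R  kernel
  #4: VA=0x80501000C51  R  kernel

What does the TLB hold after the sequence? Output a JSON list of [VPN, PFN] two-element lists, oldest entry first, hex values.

Per-access translation:
#0 VA=0xA0180216755 (r,user):
  lvl0: tbl 0x38, slot 20 ⇒ 0x3A007 (P1/RW1/US1/PS0)
  lvl1: tbl 0x3A, slot 6 ⇒ 0x3D007 (P1/RW1/US1/PS0)
  lvl2: tbl 0x3D, slot 1 ⇒ 0x3E007 (P1/RW1/US1/PS0)
  lvl3: tbl 0x3E, slot 22 ⇒ 0x42007 (P1/RW1/US1/PS0)
  ⇒ phys 0x42755  [4 reads]
#1 VA=0x2024281D866 (r,user):
  lvl0: tbl 0x38, slot 4 ⇒ 0x43007 (P1/RW1/US1/PS0)
  lvl1: tbl 0x43, slot 9 ⇒ 0x46007 (P1/RW1/US1/PS0)
  lvl2: tbl 0x46, slot 20 ⇒ 0x47007 (P1/RW1/US1/PS0)
  lvl3: tbl 0x47, slot 29 ⇒ 0x4B003 (P1/RW1/US0/PS0)
  → PROTECTION_VIOLATION  (4 entries read)
#2 VA=0xA82C2018BFC (w,kernel):
  lvl0: tbl 0x38, slot 21 ⇒ 0x4E007 (P1/RW1/US1/PS0)
  lvl1: tbl 0x4E, slot 11 ⇒ 0x51007 (P1/RW1/US1/PS0)
  lvl2: tbl 0x51, slot 16 ⇒ 0x53007 (P1/RW1/US1/PS0)
  lvl3: tbl 0x53, slot 24 ⇒ 0x54007 (P1/RW1/US1/PS0)
  ⇒ phys 0x54BFC  [4 reads]
#3 VA=0x80501000C51 (r,kernel):
  lvl0: tbl 0x38, slot 16 ⇒ 0x57007 (P1/RW1/US1/PS0)
  lvl1: tbl 0x57, slot 20 ⇒ 0x58007 (P1/RW1/US1/PS0)
  lvl2: tbl 0x58, slot 8 ⇒ 0x5B087 (P1/RW1/US1/PS1)
  ⇒ phys 0x5BC51 (huge @L2)  [3 reads]
#4 VA=0x80501000C51 (r,kernel):
  TLB hit vpn=0x80501000 → PA=0x5BC51

TLB: [["0xA82C2018", "0x54"], ["0x80501000", "0x5B"]]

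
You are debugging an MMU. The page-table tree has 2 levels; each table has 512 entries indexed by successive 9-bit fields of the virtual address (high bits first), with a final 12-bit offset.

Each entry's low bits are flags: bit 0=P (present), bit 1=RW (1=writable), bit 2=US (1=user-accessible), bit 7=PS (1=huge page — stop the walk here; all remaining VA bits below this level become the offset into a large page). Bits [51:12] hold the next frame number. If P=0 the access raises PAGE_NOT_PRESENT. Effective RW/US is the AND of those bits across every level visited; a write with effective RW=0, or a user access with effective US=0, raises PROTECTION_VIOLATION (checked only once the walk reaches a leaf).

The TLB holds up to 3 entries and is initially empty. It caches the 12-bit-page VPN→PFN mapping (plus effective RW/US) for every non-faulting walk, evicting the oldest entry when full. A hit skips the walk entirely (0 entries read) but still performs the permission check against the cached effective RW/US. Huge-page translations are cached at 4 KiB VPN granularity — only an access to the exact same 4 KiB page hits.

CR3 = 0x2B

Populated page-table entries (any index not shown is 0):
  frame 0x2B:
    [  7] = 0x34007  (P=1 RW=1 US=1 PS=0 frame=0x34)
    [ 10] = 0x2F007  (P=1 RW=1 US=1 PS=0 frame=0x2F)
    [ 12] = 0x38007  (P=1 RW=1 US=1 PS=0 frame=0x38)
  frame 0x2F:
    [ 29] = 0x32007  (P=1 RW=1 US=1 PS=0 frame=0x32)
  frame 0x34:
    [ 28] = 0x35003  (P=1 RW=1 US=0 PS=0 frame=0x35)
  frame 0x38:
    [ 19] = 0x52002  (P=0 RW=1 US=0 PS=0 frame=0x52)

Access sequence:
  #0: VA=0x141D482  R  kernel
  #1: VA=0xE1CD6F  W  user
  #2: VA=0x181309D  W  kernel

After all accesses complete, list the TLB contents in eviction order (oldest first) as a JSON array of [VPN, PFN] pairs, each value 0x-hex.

Per-access translation:
#0 VA=0x141D482 (r,kernel):
  [0] read 0x2B idx=10: raw=0x2F007 flags P=1 W=1 U=1 S=0
  [1] read 0x2F idx=29: raw=0x32007 flags P=1 W=1 U=1 S=0
  ⇒ phys 0x32482  [2 reads]
#1 VA=0xE1CD6F (w,user):
  [0] read 0x2B idx=7: raw=0x34007 flags P=1 W=1 U=1 S=0
  [1] read 0x34 idx=28: raw=0x35003 flags P=1 W=1 U=0 S=0
  ✗ PROTECTION_VIOLATION  [2 reads]
#2 VA=0x181309D (w,kernel):
  [0] read 0x2B idx=12: raw=0x38007 flags P=1 W=1 U=1 S=0
  [1] read 0x38 idx=19: raw=0x52002 flags P=0 W=1 U=0 S=0
  ✗ PAGE_NOT_PRESENT  [2 reads]

TLB: [["0x141D", "0x32"]]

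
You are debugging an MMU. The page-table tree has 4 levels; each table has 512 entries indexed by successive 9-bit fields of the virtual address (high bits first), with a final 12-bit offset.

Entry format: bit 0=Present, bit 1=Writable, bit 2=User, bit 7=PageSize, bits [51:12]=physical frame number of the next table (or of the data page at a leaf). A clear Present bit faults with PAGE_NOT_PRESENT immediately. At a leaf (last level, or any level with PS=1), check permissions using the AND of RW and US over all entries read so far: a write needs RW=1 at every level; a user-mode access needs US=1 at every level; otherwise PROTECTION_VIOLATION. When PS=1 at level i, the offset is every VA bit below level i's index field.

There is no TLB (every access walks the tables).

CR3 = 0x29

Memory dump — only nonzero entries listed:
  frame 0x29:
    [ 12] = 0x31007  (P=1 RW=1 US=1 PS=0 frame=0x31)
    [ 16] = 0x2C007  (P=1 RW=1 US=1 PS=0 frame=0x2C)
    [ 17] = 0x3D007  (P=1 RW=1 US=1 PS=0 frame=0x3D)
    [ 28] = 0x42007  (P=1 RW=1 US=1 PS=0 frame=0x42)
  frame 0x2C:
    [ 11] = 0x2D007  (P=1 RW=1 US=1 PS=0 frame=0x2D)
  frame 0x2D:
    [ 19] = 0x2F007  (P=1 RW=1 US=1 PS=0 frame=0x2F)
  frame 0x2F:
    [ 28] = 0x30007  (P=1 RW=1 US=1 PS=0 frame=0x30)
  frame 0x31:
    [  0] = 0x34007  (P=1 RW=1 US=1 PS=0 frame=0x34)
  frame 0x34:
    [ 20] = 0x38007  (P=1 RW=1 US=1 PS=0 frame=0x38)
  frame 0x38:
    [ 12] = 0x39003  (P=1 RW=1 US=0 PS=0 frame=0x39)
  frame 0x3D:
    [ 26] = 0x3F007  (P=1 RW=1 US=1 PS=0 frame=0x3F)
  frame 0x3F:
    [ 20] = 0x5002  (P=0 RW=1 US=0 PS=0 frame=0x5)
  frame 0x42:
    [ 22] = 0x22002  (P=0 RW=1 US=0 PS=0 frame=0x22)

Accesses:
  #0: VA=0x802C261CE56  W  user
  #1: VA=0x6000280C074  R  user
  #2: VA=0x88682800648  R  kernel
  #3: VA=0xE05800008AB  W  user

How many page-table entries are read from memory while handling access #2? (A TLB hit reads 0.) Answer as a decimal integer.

Walk each access:
#0 VA=0x802C261CE56 (w,user):
  lvl0: tbl 0x29, slot 16 ⇒ 0x2C007 (P1/RW1/US1/PS0)
  lvl1: tbl 0x2C, slot 11 ⇒ 0x2D007 (P1/RW1/US1/PS0)
  lvl2: tbl 0x2D, slot 19 ⇒ 0x2F007 (P1/RW1/US1/PS0)
  lvl3: tbl 0x2F, slot 28 ⇒ 0x30007 (P1/RW1/US1/PS0)
  ⇒ phys 0x30E56  [4 reads]
#1 VA=0x6000280C074 (r,user):
  lvl0: tbl 0x29, slot 12 ⇒ 0x31007 (P1/RW1/US1/PS0)
  lvl1: tbl 0x31, slot 0 ⇒ 0x34007 (P1/RW1/US1/PS0)
  lvl2: tbl 0x34, slot 20 ⇒ 0x38007 (P1/RW1/US1/PS0)
  lvl3: tbl 0x38, slot 12 ⇒ 0x39003 (P1/RW1/US0/PS0)
  ⇒ fault: PROTECTION_VIOLATION  — 4 lookups
#2 VA=0x88682800648 (r,kernel):
  lvl0: tbl 0x29, slot 17 ⇒ 0x3D007 (P1/RW1/US1/PS0)
  lvl1: tbl 0x3D, slot 26 ⇒ 0x3F007 (P1/RW1/US1/PS0)
  lvl2: tbl 0x3F, slot 20 ⇒ 0x5002 (P0/RW1/US0/PS0)
  ⇒ fault: PAGE_NOT_PRESENT  — 3 lookups
#3 VA=0xE05800008AB (w,user):
  lvl0: tbl 0x29, slot 28 ⇒ 0x42007 (P1/RW1/US1/PS0)
  lvl1: tbl 0x42, slot 22 ⇒ 0x22002 (P0/RW1/US0/PS0)
  ⇒ fault: PAGE_NOT_PRESENT  — 2 lookups

Entries read for #2: 3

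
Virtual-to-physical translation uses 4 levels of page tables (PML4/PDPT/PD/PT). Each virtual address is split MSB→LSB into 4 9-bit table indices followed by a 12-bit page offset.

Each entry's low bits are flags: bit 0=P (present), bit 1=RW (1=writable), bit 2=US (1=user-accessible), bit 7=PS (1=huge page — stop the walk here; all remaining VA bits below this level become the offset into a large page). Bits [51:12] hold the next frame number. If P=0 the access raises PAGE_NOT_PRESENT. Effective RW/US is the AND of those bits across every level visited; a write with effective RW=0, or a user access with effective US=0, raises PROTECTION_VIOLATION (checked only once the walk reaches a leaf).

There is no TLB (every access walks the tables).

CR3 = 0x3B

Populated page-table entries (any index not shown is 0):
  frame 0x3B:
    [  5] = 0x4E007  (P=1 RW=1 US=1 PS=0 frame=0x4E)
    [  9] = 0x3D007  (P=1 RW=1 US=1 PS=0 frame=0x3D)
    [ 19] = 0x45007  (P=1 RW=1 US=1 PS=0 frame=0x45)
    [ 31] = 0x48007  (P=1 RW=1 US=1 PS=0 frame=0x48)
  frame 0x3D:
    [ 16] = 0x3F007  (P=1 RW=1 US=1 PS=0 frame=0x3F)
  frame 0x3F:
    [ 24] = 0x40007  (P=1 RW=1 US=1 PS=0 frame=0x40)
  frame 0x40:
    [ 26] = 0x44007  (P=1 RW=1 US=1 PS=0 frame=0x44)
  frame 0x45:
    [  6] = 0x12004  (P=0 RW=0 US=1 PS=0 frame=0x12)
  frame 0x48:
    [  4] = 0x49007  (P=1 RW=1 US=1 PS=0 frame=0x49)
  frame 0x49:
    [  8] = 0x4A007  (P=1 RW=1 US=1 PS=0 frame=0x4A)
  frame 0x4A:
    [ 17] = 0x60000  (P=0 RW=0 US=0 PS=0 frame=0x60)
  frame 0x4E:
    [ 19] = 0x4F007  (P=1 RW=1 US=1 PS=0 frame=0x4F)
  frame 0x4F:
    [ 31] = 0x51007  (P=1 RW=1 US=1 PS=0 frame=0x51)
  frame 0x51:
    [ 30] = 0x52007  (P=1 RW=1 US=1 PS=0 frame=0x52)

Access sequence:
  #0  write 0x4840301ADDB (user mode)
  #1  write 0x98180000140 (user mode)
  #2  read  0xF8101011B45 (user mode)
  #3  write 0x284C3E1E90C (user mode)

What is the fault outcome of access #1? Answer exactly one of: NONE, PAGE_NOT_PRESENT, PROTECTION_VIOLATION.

Per-access translation:
#0 VA=0x4840301ADDB (w,user):
  [0] read 0x3B idx=9: raw=0x3D007 flags P=1 W=1 U=1 S=0
  [1] read 0x3D idx=16: raw=0x3F007 flags P=1 W=1 U=1 S=0
  [2] read 0x3F idx=24: raw=0x40007 flags P=1 W=1 U=1 S=0
  [3] read 0x40 idx=26: raw=0x44007 flags P=1 W=1 U=1 S=0
  ⇒ phys 0x44DDB  [4 reads]
#1 VA=0x98180000140 (w,user):
  [0] read 0x3B idx=19: raw=0x45007 flags P=1 W=1 U=1 S=0
  [1] read 0x45 idx=6: raw=0x12004 flags P=0 W=0 U=1 S=0
  ⇒ fault: PAGE_NOT_PRESENT  — 2 lookups
#2 VA=0xF8101011B45 (r,user):
  [0] read 0x3B idx=31: raw=0x48007 flags P=1 W=1 U=1 S=0
  [1] read 0x48 idx=4: raw=0x49007 flags P=1 W=1 U=1 S=0
  [2] read 0x49 idx=8: raw=0x4A007 flags P=1 W=1 U=1 S=0
  [3] read 0x4A idx=17: raw=0x60000 flags P=0 W=0 U=0 S=0
  ⇒ fault: PAGE_NOT_PRESENT  — 4 lookups
#3 VA=0x284C3E1E90C (w,user):
  [0] read 0x3B idx=5: raw=0x4E007 flags P=1 W=1 U=1 S=0
  [1] read 0x4E idx=19: raw=0x4F007 flags P=1 W=1 U=1 S=0
  [2] read 0x4F idx=31: raw=0x51007 flags P=1 W=1 U=1 S=0
  [3] read 0x51 idx=30: raw=0x52007 flags P=1 W=1 U=1 S=0
  ⇒ phys 0x5290C  [4 reads]

Access #1 fault: PAGE_NOT_PRESENT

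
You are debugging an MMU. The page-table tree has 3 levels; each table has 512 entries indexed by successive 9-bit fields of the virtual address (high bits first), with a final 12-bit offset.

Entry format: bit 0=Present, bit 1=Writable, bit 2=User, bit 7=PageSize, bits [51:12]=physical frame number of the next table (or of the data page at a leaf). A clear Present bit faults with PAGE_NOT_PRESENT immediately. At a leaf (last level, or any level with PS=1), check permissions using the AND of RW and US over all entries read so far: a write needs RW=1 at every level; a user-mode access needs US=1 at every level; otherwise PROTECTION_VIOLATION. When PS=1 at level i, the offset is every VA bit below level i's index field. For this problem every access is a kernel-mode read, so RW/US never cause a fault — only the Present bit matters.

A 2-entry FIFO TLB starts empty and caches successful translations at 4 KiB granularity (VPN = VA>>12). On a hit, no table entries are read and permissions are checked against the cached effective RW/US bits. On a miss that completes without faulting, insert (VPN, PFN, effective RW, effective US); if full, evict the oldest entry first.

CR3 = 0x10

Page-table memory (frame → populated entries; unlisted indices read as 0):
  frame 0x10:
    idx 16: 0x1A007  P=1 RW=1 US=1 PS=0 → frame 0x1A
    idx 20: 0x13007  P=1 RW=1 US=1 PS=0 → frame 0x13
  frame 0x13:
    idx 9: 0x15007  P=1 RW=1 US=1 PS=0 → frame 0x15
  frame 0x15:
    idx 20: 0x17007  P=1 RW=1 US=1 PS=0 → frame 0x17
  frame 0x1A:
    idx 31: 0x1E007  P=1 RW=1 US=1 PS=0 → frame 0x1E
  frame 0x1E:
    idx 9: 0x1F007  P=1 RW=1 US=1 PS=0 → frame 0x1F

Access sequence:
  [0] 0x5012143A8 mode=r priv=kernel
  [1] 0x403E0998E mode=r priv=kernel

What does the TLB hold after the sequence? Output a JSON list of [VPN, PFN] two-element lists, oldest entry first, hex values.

Walk each access:
#0 VA=0x5012143A8 (r,kernel):
  [0] read 0x10 idx=20: raw=0x13007 flags P=1 W=1 U=1 S=0
  [1] read 0x13 idx=9: raw=0x15007 flags P=1 W=1 U=1 S=0
  [2] read 0x15 idx=20: raw=0x17007 flags P=1 W=1 U=1 S=0
  ⇒ phys 0x173A8  [3 reads]
#1 VA=0x403E0998E (r,kernel):
  [0] read 0x10 idx=16: raw=0x1A007 flags P=1 W=1 U=1 S=0
  [1] read 0x1A idx=31: raw=0x1E007 flags P=1 W=1 U=1 S=0
  [2] read 0x1E idx=9: raw=0x1F007 flags P=1 W=1 U=1 S=0
  ⇒ phys 0x1F98E  [3 reads]

TLB: [["0x501214", "0x17"], ["0x403E09", "0x1F"]]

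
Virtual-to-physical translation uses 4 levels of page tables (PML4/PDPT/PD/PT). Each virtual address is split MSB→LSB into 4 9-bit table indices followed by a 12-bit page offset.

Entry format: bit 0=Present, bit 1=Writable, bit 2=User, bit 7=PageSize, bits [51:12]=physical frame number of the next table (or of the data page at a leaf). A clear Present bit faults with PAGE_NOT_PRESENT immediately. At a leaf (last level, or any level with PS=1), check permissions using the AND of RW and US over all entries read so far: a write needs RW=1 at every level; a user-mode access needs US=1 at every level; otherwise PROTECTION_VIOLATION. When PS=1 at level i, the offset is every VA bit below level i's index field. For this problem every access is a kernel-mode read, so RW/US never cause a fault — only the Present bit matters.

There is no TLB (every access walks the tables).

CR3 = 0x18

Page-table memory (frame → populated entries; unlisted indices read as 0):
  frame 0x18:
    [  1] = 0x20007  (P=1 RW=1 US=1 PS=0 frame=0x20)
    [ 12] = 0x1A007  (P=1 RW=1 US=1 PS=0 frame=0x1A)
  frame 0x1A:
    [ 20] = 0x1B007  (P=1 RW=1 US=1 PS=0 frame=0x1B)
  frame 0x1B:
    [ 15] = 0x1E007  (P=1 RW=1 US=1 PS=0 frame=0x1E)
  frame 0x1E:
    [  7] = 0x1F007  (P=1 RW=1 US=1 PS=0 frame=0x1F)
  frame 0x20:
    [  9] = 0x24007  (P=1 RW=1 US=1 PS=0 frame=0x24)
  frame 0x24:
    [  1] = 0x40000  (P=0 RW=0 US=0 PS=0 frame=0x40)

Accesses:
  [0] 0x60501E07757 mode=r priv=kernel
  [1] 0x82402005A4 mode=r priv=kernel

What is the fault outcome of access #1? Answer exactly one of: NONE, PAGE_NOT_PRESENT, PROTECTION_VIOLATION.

Trace:
#0 VA=0x60501E07757 (r,kernel):
  lvl0: tbl 0x18, slot 12 ⇒ 0x1A007 (P1/RW1/US1/PS0)
  lvl1: tbl 0x1A, slot 20 ⇒ 0x1B007 (P1/RW1/US1/PS0)
  lvl2: tbl 0x1B, slot 15 ⇒ 0x1E007 (P1/RW1/US1/PS0)
  lvl3: tbl 0x1E, slot 7 ⇒ 0x1F007 (P1/RW1/US1/PS0)
  ⇒ phys 0x1F757  [4 reads]
#1 VA=0x82402005A4 (r,kernel):
  lvl0: tbl 0x18, slot 1 ⇒ 0x20007 (P1/RW1/US1/PS0)
  lvl1: tbl 0x20, slot 9 ⇒ 0x24007 (P1/RW1/US1/PS0)
  lvl2: tbl 0x24, slot 1 ⇒ 0x40000 (P0/RW0/US0/PS0)
  ✗ PAGE_NOT_PRESENT  [3 reads]

Access #1 fault: PAGE_NOT_PRESENT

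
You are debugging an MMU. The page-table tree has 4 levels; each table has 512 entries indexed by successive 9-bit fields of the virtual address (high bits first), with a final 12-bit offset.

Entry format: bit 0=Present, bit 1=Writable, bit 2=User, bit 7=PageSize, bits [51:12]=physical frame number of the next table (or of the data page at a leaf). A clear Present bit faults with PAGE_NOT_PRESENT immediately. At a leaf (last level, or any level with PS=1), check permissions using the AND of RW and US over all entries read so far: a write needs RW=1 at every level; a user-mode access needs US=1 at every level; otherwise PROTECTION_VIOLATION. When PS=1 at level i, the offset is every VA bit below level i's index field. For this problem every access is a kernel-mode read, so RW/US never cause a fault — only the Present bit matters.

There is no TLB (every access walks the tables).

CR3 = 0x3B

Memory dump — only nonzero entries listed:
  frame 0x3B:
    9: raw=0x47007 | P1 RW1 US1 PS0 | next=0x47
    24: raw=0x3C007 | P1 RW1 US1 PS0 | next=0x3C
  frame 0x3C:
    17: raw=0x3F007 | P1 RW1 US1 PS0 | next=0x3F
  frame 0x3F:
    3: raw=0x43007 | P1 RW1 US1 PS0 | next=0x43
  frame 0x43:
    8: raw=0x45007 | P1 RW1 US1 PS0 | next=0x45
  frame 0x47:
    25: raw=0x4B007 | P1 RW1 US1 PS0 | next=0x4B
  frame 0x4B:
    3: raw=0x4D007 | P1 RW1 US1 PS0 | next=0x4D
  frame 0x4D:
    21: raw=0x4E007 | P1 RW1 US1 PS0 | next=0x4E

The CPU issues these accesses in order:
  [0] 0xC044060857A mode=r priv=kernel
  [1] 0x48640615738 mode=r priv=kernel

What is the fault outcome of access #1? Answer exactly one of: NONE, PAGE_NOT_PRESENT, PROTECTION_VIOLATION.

Trace:
#0 VA=0xC044060857A (r,kernel):
  L0: frame=0x3B idx=24 entry=0x3C007 [P=1 RW=1 US=1 PS=0]
  L1: frame=0x3C idx=17 entry=0x3F007 [P=1 RW=1 US=1 PS=0]
  L2: frame=0x3F idx=3 entry=0x43007 [P=1 RW=1 US=1 PS=0]
  L3: frame=0x43 idx=8 entry=0x45007 [P=1 RW=1 US=1 PS=0]
  → PA=0x4557A  (4 entries read)
#1 VA=0x48640615738 (r,kernel):
  L0: frame=0x3B idx=9 entry=0x47007 [P=1 RW=1 US=1 PS=0]
  L1: frame=0x47 idx=25 entry=0x4B007 [P=1 RW=1 US=1 PS=0]
  L2: frame=0x4B idx=3 entry=0x4D007 [P=1 RW=1 US=1 PS=0]
  L3: frame=0x4D idx=21 entry=0x4E007 [P=1 RW=1 US=1 PS=0]
  → PA=0x4E738  (4 entries read)

Access #1 fault: NONE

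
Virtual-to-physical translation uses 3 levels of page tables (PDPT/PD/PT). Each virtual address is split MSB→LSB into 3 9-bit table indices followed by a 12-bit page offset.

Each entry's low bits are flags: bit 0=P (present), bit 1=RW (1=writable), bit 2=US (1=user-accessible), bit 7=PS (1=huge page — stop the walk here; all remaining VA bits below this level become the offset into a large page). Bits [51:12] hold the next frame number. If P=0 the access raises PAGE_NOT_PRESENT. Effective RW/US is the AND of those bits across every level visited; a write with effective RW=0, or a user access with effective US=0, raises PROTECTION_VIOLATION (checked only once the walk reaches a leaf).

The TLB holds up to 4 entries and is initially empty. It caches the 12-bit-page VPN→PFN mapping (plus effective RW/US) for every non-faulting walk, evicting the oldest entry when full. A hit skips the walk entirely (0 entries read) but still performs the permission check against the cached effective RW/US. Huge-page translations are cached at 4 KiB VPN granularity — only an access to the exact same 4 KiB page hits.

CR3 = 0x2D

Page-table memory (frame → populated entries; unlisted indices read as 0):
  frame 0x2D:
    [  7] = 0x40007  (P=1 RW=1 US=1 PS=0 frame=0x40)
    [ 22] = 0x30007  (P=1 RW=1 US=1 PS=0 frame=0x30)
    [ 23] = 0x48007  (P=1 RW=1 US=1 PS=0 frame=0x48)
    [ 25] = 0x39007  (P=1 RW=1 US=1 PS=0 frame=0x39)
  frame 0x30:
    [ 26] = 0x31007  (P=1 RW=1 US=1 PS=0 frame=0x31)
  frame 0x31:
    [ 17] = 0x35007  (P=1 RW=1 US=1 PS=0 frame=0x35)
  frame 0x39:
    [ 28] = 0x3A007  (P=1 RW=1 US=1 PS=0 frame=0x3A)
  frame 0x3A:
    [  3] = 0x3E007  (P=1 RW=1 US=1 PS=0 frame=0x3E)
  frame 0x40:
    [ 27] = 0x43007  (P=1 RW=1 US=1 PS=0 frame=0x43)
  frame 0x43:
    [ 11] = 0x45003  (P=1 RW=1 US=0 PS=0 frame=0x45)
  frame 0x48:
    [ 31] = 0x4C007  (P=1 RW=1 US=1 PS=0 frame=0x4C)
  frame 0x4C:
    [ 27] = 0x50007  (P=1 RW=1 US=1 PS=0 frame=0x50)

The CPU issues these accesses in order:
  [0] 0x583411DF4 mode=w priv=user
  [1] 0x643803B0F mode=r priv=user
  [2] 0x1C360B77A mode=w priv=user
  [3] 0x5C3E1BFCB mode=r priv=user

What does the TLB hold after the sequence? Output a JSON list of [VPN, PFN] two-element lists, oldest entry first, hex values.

Per-access translation:
#0 VA=0x583411DF4 (w,user):
  lvl0: tbl 0x2D, slot 22 ⇒ 0x30007 (P1/RW1/US1/PS0)
  lvl1: tbl 0x30, slot 26 ⇒ 0x31007 (P1/RW1/US1/PS0)
  lvl2: tbl 0x31, slot 17 ⇒ 0x35007 (P1/RW1/US1/PS0)
  ⇒ phys 0x35DF4  [3 reads]
#1 VA=0x643803B0F (r,user):
  lvl0: tbl 0x2D, slot 25 ⇒ 0x39007 (P1/RW1/US1/PS0)
  lvl1: tbl 0x39, slot 28 ⇒ 0x3A007 (P1/RW1/US1/PS0)
  lvl2: tbl 0x3A, slot 3 ⇒ 0x3E007 (P1/RW1/US1/PS0)
  ⇒ phys 0x3EB0F  [3 reads]
#2 VA=0x1C360B77A (w,user):
  lvl0: tbl 0x2D, slot 7 ⇒ 0x40007 (P1/RW1/US1/PS0)
  lvl1: tbl 0x40, slot 27 ⇒ 0x43007 (P1/RW1/US1/PS0)
  lvl2: tbl 0x43, slot 11 ⇒ 0x45003 (P1/RW1/US0/PS0)
  ✗ PROTECTION_VIOLATION  [3 reads]
#3 VA=0x5C3E1BFCB (r,user):
  lvl0: tbl 0x2D, slot 23 ⇒ 0x48007 (P1/RW1/US1/PS0)
  lvl1: tbl 0x48, slot 31 ⇒ 0x4C007 (P1/RW1/US1/PS0)
  lvl2: tbl 0x4C, slot 27 ⇒ 0x50007 (P1/RW1/US1/PS0)
  ⇒ phys 0x50FCB  [3 reads]

TLB: [["0x583411", "0x35"], ["0x643803", "0x3E"], ["0x5C3E1B", "0x50"]]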